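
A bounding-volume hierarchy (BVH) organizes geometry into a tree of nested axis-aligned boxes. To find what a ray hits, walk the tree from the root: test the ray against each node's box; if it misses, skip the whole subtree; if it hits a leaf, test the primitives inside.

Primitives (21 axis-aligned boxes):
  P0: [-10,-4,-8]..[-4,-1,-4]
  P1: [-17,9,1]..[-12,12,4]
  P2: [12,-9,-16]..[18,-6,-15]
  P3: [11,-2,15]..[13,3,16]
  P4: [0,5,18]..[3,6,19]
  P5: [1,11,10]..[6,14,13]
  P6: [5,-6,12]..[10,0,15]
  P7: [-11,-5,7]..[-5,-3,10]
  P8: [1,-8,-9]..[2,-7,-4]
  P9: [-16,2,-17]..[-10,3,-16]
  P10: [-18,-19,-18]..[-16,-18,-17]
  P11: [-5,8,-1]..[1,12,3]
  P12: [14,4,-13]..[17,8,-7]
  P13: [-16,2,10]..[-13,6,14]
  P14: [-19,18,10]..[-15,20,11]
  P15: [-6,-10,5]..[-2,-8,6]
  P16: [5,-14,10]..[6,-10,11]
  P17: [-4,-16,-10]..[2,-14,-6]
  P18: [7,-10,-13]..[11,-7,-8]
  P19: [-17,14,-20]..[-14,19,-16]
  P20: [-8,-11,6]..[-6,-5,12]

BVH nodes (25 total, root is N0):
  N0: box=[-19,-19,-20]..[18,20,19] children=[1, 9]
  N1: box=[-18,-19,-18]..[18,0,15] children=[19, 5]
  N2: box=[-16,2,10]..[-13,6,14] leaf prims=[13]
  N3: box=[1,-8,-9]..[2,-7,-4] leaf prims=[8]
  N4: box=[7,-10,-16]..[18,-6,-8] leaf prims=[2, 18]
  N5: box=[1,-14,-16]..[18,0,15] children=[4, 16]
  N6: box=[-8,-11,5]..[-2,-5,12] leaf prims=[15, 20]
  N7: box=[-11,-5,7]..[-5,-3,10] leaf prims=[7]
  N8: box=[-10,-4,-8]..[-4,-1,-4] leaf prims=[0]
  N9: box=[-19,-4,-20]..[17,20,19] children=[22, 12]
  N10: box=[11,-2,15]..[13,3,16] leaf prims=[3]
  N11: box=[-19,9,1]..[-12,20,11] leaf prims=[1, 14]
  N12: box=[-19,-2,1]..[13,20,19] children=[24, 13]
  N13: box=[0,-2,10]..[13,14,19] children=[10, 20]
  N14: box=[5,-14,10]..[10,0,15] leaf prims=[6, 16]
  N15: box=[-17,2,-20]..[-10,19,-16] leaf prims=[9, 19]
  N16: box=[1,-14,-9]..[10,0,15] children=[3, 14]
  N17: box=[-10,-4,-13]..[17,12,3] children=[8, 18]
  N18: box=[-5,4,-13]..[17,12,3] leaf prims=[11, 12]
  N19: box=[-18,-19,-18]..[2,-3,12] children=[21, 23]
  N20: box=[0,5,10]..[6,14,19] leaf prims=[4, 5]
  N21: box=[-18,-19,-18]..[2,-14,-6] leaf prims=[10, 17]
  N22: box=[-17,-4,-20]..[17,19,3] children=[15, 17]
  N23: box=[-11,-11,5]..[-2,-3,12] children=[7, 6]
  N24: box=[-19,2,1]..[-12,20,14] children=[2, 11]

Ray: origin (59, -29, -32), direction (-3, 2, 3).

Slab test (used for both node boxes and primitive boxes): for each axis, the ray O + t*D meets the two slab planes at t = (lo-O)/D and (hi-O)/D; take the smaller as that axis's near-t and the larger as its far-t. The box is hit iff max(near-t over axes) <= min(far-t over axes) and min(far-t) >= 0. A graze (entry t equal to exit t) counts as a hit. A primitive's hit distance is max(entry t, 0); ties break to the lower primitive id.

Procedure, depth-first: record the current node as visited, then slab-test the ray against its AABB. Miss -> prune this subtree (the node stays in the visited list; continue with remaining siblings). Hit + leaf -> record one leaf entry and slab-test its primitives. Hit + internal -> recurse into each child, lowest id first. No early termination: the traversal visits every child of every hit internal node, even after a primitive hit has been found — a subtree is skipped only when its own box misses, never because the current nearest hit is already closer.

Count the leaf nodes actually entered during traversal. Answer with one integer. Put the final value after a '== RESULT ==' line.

Traverse from the root:
N0 x:[41/3,26] y:[5,49/2] z:[4,17] -> hit [41/3,17], descend [1, 9]
  N1 x:[41/3,77/3] y:[5,29/2] z:[14/3,47/3] -> hit [41/3,29/2], descend [5, 19]
    N5 x:[41/3,58/3] y:[15/2,29/2] z:[16/3,47/3] -> hit [41/3,29/2], descend [4, 16]
      N4 x:[41/3,52/3] y:[19/2,23/2] z:[16/3,8] -> miss, prune
      N16 x:[49/3,58/3] y:[15/2,29/2] z:[23/3,47/3] -> miss, prune
    N19 x:[19,77/3] y:[5,13] z:[14/3,44/3] -> miss, prune
  N9 x:[14,26] y:[25/2,49/2] z:[4,17] -> hit [14,17], descend [12, 22]
    N12 x:[46/3,26] y:[27/2,49/2] z:[11,17] -> hit [46/3,17], descend [13, 24]
      N13 x:[46/3,59/3] y:[27/2,43/2] z:[14,17] -> hit [46/3,17], descend [10, 20]
        N10 x:[46/3,16] y:[27/2,16] z:[47/3,16] -> hit [47/3,16] leaf, test {P3@t=47/3}
        N20 x:[53/3,59/3] y:[17,43/2] z:[14,17] -> miss, prune
      N24 x:[71/3,26] y:[31/2,49/2] z:[11,46/3] -> miss, prune
    N22 x:[14,76/3] y:[25/2,24] z:[4,35/3] -> miss, prune

Summary -> nodes [0, 1, 5, 4, 16, 19, 9, 12, 13, 10, 20, 24, 22]; box-tests=13; leaf-entries=1; first=P3

== RESULT ==
1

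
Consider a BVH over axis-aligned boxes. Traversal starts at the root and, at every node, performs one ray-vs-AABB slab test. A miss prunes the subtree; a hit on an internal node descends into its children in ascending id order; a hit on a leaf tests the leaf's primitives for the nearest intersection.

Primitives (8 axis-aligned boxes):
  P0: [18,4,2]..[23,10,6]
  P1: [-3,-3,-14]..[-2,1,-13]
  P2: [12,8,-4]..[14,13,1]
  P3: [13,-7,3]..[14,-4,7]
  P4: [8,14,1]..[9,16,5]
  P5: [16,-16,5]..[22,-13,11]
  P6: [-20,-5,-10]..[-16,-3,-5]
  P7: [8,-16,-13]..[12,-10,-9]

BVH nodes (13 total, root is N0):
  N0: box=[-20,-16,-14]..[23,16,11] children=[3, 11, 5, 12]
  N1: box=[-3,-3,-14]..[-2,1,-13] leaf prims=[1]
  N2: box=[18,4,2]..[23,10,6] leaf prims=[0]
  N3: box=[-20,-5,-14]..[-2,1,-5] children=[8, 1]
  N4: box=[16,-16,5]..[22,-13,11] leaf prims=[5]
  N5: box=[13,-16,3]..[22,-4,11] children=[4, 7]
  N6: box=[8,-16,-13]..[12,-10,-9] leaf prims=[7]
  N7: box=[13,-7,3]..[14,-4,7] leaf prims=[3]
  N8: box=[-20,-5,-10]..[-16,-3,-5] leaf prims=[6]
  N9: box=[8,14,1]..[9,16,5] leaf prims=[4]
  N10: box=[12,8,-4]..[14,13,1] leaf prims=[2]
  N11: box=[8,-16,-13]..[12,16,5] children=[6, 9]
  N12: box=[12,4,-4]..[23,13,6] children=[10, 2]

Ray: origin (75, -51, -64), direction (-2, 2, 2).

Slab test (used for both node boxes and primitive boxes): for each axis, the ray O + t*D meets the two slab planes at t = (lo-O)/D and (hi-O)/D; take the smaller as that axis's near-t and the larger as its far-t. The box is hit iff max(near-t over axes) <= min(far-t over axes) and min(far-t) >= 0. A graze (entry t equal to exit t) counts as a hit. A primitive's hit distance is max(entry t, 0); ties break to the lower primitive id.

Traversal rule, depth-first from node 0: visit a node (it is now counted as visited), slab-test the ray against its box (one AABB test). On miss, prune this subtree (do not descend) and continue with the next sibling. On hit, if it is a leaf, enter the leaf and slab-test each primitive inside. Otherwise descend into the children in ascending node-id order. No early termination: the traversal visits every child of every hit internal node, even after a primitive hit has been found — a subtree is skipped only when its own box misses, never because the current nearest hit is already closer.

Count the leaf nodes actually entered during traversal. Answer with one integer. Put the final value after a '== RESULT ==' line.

Traverse from the root:
N0 x:[26,95/2] y:[35/2,67/2] z:[25,75/2] -> hit [26,67/2], descend [3, 5, 11, 12]
  N3 x:[77/2,95/2] y:[23,26] z:[25,59/2] -> miss, prune
  N5 x:[53/2,31] y:[35/2,47/2] z:[67/2,75/2] -> miss, prune
  N11 x:[63/2,67/2] y:[35/2,67/2] z:[51/2,69/2] -> hit [63/2,67/2], descend [6, 9]
    N6 x:[63/2,67/2] y:[35/2,41/2] z:[51/2,55/2] -> miss, prune
    N9 x:[33,67/2] y:[65/2,67/2] z:[65/2,69/2] -> hit [33,67/2] leaf, test {P4@t=33}
  N12 x:[26,63/2] y:[55/2,32] z:[30,35] -> hit [30,63/2], descend [2, 10]
    N2 x:[26,57/2] y:[55/2,61/2] z:[33,35] -> miss, prune
    N10 x:[61/2,63/2] y:[59/2,32] z:[30,65/2] -> hit [61/2,63/2] leaf, test {P2@t=61/2}

order=[0, 3, 5, 11, 6, 9, 12, 2, 10]  |boxes|=9  |leaves|=2  hit=P2

== RESULT ==
2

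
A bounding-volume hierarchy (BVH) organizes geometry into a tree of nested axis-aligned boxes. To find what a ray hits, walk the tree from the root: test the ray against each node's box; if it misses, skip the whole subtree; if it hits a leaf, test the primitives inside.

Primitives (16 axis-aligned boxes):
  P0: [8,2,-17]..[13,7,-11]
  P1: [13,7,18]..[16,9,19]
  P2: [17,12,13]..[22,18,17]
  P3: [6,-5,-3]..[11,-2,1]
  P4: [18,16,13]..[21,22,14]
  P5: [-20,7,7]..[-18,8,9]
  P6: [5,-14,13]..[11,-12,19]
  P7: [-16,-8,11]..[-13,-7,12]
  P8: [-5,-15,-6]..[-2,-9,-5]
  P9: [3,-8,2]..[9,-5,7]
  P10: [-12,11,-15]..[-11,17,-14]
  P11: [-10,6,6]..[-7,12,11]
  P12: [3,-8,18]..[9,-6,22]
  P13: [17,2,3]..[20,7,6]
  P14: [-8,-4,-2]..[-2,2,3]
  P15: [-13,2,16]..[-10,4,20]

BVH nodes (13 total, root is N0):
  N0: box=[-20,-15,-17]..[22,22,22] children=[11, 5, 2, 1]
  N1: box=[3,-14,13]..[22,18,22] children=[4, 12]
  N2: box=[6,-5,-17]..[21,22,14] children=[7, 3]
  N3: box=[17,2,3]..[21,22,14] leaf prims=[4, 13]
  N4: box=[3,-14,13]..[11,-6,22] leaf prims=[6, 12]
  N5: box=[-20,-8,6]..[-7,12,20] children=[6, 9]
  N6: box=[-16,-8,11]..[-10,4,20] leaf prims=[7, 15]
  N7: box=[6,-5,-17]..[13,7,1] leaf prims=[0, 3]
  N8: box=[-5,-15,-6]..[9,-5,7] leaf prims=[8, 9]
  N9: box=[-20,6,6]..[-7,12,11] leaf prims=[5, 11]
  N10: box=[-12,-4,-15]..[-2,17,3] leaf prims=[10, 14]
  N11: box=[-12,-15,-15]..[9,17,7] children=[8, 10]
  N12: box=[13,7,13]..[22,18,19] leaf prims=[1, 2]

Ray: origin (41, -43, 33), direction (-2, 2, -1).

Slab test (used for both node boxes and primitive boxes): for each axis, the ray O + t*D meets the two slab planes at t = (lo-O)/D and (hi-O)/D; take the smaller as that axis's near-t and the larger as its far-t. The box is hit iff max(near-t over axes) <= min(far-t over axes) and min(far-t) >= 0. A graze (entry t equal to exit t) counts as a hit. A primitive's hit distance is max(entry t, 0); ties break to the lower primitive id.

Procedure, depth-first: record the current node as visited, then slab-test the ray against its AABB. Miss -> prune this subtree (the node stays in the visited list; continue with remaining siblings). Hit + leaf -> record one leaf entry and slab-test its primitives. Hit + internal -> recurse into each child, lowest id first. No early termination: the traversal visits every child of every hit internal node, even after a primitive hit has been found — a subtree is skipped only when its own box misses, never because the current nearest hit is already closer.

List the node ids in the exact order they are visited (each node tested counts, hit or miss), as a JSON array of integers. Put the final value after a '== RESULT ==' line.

Trace the traversal:
N0 x:[19/2,61/2] y:[14,65/2] z:[11,50] -> hit [14,61/2], descend [1, 2, 5, 11]
  N1 x:[19/2,19] y:[29/2,61/2] z:[11,20] -> hit [29/2,19], descend [4, 12]
    N4 x:[15,19] y:[29/2,37/2] z:[11,20] -> hit [15,37/2] leaf, test {P6@t=15, P12(miss)}
    N12 x:[19/2,14] y:[25,61/2] z:[14,20] -> miss, prune
  N2 x:[10,35/2] y:[19,65/2] z:[19,50] -> miss, prune
  N5 x:[24,61/2] y:[35/2,55/2] z:[13,27] -> hit [24,27], descend [6, 9]
    N6 x:[51/2,57/2] y:[35/2,47/2] z:[13,22] -> miss, prune
    N9 x:[24,61/2] y:[49/2,55/2] z:[22,27] -> hit [49/2,27] leaf, test {P5(miss), P11@t=49/2}
  N11 x:[16,53/2] y:[14,30] z:[26,48] -> hit [26,53/2], descend [8, 10]
    N8 x:[16,23] y:[14,19] z:[26,39] -> miss, prune
    N10 x:[43/2,53/2] y:[39/2,30] z:[30,48] -> miss, prune

Summary -> nodes [0, 1, 4, 12, 2, 5, 6, 9, 11, 8, 10]; box-tests=11; leaf-entries=2; first=P6

== RESULT ==
[0, 1, 4, 12, 2, 5, 6, 9, 11, 8, 10]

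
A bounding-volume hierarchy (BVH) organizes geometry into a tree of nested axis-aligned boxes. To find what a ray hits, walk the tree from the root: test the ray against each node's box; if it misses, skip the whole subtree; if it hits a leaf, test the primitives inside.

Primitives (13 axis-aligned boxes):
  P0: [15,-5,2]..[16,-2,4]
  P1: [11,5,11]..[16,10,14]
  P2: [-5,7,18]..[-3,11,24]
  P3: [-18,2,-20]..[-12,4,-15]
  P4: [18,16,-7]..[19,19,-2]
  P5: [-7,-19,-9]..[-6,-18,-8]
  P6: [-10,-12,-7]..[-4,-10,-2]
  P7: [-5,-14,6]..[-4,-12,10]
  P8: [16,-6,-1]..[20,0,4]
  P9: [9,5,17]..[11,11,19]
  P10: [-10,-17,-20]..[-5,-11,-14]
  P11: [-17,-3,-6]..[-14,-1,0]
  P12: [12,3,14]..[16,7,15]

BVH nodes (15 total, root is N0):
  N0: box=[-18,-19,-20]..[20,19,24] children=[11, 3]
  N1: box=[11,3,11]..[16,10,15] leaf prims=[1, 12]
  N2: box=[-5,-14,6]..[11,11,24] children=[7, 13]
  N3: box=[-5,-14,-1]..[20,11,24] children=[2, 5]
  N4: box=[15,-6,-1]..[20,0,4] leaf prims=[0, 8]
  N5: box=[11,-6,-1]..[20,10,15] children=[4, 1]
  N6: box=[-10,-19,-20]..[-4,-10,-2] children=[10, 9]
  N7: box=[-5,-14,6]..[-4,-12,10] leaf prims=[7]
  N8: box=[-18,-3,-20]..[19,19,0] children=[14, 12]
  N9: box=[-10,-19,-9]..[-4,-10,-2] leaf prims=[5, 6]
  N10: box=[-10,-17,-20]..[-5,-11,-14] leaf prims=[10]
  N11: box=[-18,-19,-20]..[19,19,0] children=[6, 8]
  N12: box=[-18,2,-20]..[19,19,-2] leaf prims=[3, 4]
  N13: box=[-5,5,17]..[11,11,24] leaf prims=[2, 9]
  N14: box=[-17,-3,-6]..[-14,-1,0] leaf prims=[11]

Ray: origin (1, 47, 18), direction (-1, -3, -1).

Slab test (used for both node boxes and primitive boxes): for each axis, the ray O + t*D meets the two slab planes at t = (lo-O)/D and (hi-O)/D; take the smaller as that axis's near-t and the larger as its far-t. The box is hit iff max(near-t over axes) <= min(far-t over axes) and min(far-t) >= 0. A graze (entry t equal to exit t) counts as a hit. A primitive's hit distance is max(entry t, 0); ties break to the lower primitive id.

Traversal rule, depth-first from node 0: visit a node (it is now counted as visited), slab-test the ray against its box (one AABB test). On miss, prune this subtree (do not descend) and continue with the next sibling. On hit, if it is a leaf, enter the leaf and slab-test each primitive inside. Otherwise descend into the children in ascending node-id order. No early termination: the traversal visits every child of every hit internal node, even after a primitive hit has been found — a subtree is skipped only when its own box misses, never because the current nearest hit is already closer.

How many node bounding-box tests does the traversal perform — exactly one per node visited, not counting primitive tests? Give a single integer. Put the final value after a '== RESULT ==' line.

Walk:
N0 x:[-19,19] y:[28/3,22] z:[-6,38] -> hit [28/3,19], descend [3, 11]
  N3 x:[-19,6] y:[12,61/3] z:[-6,19] -> miss, prune
  N11 x:[-18,19] y:[28/3,22] z:[18,38] -> hit [18,19], descend [6, 8]
    N6 x:[5,11] y:[19,22] z:[20,38] -> miss, prune
    N8 x:[-18,19] y:[28/3,50/3] z:[18,38] -> miss, prune

Visited [0, 3, 11, 6, 8]. Tests: 5 box, 0 leaf. Nearest: miss.

== RESULT ==
5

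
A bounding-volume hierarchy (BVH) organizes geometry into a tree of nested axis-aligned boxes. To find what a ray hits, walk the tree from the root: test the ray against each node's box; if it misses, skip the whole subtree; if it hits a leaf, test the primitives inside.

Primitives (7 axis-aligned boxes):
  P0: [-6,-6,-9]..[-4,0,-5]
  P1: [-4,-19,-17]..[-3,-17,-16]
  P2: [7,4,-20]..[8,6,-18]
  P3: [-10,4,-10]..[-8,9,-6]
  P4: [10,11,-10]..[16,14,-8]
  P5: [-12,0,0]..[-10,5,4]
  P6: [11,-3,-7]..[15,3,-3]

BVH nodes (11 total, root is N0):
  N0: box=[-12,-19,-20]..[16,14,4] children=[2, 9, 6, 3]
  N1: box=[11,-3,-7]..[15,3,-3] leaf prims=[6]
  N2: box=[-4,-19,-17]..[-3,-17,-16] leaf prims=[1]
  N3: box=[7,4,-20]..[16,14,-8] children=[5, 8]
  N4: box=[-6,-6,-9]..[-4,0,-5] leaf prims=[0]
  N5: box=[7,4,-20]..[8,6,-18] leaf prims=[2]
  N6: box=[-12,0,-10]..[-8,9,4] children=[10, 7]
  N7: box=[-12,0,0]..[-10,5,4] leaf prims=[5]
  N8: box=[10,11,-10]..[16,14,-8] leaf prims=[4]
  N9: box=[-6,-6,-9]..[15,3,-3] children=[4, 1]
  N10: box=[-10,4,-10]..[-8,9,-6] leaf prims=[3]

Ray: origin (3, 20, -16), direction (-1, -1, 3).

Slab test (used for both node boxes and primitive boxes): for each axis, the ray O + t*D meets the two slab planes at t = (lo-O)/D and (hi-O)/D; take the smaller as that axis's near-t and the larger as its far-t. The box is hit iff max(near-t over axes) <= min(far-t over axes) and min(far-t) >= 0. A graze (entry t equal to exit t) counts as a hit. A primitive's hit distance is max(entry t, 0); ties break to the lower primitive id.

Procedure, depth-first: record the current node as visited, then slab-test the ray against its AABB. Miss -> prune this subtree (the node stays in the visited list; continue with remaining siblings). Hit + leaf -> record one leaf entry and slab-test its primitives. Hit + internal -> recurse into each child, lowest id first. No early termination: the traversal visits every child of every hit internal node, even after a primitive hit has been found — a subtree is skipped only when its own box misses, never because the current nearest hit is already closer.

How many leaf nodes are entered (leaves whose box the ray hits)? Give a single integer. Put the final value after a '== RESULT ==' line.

Traverse from the root:
N0 x:[-13,15] y:[6,39] z:[-4/3,20/3] -> hit [6,20/3], descend [2, 3, 6, 9]
  N2 x:[6,7] y:[37,39] z:[-1/3,0] -> miss, prune
  N3 x:[-13,-4] y:[6,16] z:[-4/3,8/3] -> miss, prune
  N6 x:[11,15] y:[11,20] z:[2,20/3] -> miss, prune
  N9 x:[-12,9] y:[17,26] z:[7/3,13/3] -> miss, prune

Summary -> nodes [0, 2, 3, 6, 9]; box-tests=5; leaf-entries=0; first=miss

== RESULT ==
0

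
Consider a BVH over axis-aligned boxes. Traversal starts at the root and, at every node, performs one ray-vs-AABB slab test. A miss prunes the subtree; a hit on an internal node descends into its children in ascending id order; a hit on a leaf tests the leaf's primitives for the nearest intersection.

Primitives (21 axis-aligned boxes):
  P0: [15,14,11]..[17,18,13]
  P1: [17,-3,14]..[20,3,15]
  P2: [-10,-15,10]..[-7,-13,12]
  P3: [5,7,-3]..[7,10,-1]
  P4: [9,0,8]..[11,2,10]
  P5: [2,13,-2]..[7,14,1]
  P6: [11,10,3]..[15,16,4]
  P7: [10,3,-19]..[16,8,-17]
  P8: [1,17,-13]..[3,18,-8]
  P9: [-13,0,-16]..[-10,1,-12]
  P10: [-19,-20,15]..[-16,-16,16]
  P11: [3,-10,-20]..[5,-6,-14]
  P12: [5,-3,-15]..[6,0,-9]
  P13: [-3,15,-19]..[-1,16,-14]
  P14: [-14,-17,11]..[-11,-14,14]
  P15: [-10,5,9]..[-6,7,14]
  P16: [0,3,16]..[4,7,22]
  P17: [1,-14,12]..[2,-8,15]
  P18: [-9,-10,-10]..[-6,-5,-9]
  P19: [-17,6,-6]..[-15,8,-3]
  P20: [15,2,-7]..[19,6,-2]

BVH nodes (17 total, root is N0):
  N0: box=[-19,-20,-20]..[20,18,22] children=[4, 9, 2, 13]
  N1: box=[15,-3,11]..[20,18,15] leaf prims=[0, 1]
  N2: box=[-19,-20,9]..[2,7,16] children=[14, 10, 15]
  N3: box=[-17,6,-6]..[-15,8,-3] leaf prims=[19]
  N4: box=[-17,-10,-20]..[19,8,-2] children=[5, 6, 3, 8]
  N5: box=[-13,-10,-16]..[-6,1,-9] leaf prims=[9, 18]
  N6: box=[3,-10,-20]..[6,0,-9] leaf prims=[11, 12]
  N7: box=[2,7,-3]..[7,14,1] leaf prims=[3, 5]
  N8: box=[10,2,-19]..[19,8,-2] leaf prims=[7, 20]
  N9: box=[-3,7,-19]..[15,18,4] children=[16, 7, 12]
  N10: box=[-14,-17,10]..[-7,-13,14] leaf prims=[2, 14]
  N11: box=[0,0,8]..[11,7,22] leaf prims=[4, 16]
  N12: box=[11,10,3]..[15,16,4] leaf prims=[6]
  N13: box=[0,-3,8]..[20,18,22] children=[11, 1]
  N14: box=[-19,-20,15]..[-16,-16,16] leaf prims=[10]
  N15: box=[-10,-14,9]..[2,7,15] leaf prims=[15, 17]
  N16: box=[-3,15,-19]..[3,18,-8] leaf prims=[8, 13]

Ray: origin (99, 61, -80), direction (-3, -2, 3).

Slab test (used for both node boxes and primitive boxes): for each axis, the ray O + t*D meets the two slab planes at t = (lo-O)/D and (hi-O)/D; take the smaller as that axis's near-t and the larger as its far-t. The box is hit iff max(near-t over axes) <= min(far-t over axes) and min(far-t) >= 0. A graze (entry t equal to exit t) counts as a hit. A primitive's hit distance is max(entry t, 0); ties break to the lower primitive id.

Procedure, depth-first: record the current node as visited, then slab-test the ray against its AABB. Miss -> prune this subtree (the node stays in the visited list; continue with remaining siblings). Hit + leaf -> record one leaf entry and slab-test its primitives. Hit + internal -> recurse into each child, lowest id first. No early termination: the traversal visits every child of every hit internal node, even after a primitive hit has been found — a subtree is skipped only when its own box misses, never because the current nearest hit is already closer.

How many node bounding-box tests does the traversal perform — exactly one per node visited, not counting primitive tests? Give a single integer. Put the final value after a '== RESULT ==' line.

Trace the traversal:
N0 x:[79/3,118/3] y:[43/2,81/2] z:[20,34] -> hit [79/3,34], descend [2, 4, 9, 13]
  N2 x:[97/3,118/3] y:[27,81/2] z:[89/3,32] -> miss, prune
  N4 x:[80/3,116/3] y:[53/2,71/2] z:[20,26] -> miss, prune
  N9 x:[28,34] y:[43/2,27] z:[61/3,28] -> miss, prune
  N13 x:[79/3,33] y:[43/2,32] z:[88/3,34] -> hit [88/3,32], descend [1, 11]
    N1 x:[79/3,28] y:[43/2,32] z:[91/3,95/3] -> miss, prune
    N11 x:[88/3,33] y:[27,61/2] z:[88/3,34] -> hit [88/3,61/2] leaf, test {P4@t=59/2, P16(miss)}

order=[0, 2, 4, 9, 13, 1, 11]  |boxes|=7  |leaves|=1  hit=P4

== RESULT ==
7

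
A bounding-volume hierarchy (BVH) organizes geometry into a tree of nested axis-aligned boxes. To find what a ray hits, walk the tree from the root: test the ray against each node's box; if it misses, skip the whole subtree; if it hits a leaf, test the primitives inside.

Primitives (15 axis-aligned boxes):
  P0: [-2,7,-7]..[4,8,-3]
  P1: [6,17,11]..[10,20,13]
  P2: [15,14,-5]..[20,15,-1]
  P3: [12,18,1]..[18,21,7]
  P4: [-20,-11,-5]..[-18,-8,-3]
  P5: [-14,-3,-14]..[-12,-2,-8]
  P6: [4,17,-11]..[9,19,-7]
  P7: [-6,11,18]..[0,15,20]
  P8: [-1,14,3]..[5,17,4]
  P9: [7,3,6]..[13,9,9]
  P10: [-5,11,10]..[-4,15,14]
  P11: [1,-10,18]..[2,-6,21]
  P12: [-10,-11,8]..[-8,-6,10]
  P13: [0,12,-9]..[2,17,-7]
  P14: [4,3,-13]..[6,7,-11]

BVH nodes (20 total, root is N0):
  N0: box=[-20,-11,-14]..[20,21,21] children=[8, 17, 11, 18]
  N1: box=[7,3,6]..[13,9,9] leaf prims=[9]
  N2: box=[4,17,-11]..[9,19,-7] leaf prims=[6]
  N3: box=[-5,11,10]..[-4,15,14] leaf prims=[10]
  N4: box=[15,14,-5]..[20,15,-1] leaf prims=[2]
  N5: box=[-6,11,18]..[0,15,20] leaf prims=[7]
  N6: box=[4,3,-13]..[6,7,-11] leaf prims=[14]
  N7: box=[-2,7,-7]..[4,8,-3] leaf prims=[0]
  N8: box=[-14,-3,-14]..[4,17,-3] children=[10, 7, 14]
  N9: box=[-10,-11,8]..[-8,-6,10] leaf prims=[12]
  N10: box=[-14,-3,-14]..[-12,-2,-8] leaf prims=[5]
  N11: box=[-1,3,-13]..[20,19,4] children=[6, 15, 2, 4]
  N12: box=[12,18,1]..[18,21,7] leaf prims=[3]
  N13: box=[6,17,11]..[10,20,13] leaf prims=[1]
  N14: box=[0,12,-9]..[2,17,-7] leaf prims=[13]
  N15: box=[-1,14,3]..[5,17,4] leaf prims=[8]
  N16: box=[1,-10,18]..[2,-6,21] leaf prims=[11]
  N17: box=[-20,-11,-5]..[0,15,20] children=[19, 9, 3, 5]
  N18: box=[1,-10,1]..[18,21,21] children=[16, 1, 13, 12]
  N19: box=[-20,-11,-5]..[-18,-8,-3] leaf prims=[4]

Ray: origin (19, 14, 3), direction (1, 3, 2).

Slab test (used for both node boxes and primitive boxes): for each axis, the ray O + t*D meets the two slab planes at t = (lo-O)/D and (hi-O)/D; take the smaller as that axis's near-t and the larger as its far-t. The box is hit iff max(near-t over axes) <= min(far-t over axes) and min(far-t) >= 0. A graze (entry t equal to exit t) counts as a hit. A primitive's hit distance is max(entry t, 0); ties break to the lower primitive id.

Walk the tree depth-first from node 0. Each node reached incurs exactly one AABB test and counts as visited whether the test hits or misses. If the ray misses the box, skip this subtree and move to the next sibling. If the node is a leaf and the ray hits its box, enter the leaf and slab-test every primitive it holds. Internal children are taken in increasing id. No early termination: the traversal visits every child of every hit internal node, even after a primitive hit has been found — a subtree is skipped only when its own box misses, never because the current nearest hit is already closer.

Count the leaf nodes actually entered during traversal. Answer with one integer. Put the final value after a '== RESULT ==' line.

Walk:
N0 x:[-39,1] y:[-25/3,7/3] z:[-17/2,9] -> hit [-25/3,1], descend [8, 11, 17, 18]
  N8 x:[-33,-15] y:[-17/3,1] z:[-17/2,-3] -> miss, prune
  N11 x:[-20,1] y:[-11/3,5/3] z:[-8,1/2] -> hit [-11/3,1/2], descend [2, 4, 6, 15]
    N2 x:[-15,-10] y:[1,5/3] z:[-7,-5] -> miss, prune
    N4 x:[-4,1] y:[0,1/3] z:[-4,-2] -> miss, prune
    N6 x:[-15,-13] y:[-11/3,-7/3] z:[-8,-7] -> miss, prune
    N15 x:[-20,-14] y:[0,1] z:[0,1/2] -> miss, prune
  N17 x:[-39,-19] y:[-25/3,1/3] z:[-4,17/2] -> miss, prune
  N18 x:[-18,-1] y:[-8,7/3] z:[-1,9] -> miss, prune

Visited [0, 8, 11, 2, 4, 6, 15, 17, 18]. Tests: 9 box, 0 leaf. Nearest: miss.

== RESULT ==
0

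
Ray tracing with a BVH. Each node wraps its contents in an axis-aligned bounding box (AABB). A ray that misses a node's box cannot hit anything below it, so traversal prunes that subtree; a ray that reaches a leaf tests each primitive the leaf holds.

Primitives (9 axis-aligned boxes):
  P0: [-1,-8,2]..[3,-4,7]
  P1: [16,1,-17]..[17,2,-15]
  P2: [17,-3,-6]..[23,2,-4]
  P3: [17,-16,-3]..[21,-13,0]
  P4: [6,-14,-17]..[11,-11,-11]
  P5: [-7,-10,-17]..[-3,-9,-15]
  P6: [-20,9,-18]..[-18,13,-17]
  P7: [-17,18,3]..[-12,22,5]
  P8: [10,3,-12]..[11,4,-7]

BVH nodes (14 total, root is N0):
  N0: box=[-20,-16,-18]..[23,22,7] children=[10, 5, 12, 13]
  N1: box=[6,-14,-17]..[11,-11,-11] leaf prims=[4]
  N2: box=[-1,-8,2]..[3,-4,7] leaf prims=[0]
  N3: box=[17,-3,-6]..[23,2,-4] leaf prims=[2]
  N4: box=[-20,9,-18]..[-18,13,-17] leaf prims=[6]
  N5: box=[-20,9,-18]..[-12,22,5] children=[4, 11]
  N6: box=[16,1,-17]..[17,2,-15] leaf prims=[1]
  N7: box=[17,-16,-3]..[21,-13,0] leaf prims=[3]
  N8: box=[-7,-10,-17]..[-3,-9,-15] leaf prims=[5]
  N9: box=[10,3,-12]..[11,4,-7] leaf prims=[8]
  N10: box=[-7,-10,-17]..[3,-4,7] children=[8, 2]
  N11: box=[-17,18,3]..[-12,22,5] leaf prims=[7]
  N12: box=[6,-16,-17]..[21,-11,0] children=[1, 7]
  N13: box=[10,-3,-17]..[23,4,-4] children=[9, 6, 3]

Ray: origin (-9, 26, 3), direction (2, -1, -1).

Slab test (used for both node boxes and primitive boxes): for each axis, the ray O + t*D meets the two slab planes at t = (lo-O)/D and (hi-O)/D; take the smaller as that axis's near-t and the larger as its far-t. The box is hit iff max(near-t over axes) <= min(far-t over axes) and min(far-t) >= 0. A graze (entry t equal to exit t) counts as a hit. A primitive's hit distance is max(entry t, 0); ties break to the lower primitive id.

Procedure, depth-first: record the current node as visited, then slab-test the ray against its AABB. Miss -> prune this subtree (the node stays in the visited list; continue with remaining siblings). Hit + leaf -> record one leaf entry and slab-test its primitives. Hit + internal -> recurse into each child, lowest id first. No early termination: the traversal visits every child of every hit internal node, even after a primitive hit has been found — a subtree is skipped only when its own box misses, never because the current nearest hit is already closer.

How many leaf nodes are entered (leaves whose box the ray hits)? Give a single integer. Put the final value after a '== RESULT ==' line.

Walk:
N0 x:[-11/2,16] y:[4,42] z:[-4,21] -> hit [4,16], descend [5, 10, 12, 13]
  N5 x:[-11/2,-3/2] y:[4,17] z:[-2,21] -> miss, prune
  N10 x:[1,6] y:[30,36] z:[-4,20] -> miss, prune
  N12 x:[15/2,15] y:[37,42] z:[3,20] -> miss, prune
  N13 x:[19/2,16] y:[22,29] z:[7,20] -> miss, prune

Visited [0, 5, 10, 12, 13]. Tests: 5 box, 0 leaf. Nearest: miss.

== RESULT ==
0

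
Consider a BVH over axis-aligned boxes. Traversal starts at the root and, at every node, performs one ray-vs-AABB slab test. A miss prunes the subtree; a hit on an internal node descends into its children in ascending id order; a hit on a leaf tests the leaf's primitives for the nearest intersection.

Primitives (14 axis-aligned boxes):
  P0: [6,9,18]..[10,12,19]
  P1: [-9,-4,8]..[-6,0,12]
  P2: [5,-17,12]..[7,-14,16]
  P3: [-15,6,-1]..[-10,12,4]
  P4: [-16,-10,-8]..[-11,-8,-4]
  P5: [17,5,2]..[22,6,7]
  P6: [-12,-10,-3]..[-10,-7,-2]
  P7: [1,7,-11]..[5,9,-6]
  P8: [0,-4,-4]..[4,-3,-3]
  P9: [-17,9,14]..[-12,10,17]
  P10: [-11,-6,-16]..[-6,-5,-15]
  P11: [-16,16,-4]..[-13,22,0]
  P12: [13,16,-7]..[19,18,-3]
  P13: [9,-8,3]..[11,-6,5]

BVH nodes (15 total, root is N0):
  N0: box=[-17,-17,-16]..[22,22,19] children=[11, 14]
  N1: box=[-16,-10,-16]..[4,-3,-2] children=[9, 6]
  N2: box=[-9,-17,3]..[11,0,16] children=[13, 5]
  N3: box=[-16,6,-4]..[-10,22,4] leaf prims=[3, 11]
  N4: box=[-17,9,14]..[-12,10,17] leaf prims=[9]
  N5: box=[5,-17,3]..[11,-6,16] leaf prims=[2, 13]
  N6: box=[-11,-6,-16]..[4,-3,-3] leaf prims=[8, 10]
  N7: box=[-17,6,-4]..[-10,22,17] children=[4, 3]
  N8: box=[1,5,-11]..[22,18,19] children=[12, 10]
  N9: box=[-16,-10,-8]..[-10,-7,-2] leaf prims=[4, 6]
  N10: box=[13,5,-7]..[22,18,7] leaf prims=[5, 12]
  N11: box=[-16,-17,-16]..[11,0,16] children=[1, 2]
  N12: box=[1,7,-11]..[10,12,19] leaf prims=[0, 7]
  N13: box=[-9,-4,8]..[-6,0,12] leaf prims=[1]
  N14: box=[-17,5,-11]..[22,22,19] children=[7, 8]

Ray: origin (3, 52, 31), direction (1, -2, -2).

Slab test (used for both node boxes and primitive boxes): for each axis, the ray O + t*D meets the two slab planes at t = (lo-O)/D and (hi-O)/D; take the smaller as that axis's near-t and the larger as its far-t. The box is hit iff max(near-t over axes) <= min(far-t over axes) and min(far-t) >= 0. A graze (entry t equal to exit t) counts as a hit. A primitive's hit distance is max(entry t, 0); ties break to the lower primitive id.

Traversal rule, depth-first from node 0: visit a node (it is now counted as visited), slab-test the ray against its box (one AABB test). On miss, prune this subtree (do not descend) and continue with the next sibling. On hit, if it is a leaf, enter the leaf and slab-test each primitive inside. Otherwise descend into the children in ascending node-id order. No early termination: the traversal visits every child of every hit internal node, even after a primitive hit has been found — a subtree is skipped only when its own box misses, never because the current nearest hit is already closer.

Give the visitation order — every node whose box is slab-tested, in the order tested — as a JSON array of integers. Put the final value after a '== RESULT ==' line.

Trace the traversal:
N0 x:[-20,19] y:[15,69/2] z:[6,47/2] -> hit [15,19], descend [11, 14]
  N11 x:[-19,8] y:[26,69/2] z:[15/2,47/2] -> miss, prune
  N14 x:[-20,19] y:[15,47/2] z:[6,21] -> hit [15,19], descend [7, 8]
    N7 x:[-20,-13] y:[15,23] z:[7,35/2] -> miss, prune
    N8 x:[-2,19] y:[17,47/2] z:[6,21] -> hit [17,19], descend [10, 12]
      N10 x:[10,19] y:[17,47/2] z:[12,19] -> hit [17,19] leaf, test {P5(miss), P12(miss)}
      N12 x:[-2,7] y:[20,45/2] z:[6,21] -> miss, prune

order=[0, 11, 14, 7, 8, 10, 12]  |boxes|=7  |leaves|=1  hit=miss

== RESULT ==
[0, 11, 14, 7, 8, 10, 12]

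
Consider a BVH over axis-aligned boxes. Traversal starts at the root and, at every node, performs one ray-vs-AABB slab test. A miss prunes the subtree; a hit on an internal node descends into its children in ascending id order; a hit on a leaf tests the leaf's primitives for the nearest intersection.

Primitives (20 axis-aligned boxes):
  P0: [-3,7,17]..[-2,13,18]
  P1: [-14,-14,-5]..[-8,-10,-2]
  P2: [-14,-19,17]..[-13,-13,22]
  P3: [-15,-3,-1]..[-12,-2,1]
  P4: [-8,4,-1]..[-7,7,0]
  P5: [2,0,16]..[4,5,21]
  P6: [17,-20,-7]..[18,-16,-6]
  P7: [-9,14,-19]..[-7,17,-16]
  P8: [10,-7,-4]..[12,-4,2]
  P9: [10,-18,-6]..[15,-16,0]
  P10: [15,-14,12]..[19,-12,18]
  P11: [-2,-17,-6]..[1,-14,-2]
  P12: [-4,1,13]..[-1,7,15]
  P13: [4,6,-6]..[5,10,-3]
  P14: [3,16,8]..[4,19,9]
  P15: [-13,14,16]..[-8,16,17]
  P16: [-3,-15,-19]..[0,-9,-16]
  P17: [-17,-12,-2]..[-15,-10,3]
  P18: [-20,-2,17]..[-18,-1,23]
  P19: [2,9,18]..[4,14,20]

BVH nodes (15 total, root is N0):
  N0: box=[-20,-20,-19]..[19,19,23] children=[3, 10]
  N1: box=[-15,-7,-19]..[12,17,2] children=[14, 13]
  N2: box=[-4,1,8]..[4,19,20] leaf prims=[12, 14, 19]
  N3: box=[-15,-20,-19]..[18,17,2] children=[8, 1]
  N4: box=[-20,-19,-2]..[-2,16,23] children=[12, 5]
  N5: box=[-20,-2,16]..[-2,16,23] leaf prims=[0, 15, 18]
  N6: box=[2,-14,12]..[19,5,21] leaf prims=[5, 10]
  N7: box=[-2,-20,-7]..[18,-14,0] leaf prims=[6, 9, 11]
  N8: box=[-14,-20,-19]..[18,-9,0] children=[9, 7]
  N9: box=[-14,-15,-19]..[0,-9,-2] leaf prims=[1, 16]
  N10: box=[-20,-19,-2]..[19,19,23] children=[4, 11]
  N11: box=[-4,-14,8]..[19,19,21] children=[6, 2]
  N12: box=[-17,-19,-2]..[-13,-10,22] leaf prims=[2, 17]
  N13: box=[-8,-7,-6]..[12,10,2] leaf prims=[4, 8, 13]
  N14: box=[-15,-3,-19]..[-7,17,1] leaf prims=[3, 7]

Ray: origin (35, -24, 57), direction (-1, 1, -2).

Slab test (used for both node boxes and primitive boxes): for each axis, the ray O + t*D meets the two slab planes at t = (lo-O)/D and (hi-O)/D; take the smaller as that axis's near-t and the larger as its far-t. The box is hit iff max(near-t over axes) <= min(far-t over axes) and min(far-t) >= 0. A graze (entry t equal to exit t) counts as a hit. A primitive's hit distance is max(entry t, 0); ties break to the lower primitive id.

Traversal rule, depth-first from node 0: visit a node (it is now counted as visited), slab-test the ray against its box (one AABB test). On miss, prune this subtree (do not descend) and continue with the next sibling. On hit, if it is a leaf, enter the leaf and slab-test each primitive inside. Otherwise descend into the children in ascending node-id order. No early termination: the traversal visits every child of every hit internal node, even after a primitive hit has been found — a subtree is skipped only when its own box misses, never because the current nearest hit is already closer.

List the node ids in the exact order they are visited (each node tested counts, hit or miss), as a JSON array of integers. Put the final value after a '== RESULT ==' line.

Traverse from the root:
N0 x:[16,55] y:[4,43] z:[17,38] -> hit [17,38], descend [3, 10]
  N3 x:[17,50] y:[4,41] z:[55/2,38] -> hit [55/2,38], descend [1, 8]
    N1 x:[23,50] y:[17,41] z:[55/2,38] -> hit [55/2,38], descend [13, 14]
      N13 x:[23,43] y:[17,34] z:[55/2,63/2] -> hit [55/2,63/2] leaf, test {P4(miss), P8(miss), P13@t=30}
      N14 x:[42,50] y:[21,41] z:[28,38] -> miss, prune
    N8 x:[17,49] y:[4,15] z:[57/2,38] -> miss, prune
  N10 x:[16,55] y:[5,43] z:[17,59/2] -> hit [17,59/2], descend [4, 11]
    N4 x:[37,55] y:[5,40] z:[17,59/2] -> miss, prune
    N11 x:[16,39] y:[10,43] z:[18,49/2] -> hit [18,49/2], descend [2, 6]
      N2 x:[31,39] y:[25,43] z:[37/2,49/2] -> miss, prune
      N6 x:[16,33] y:[10,29] z:[18,45/2] -> hit [18,45/2] leaf, test {P5(miss), P10(miss)}

11 AABB tests over nodes [0, 3, 1, 13, 14, 8, 10, 4, 11, 2, 6]; 2 leaves entered; closest P13.

== RESULT ==
[0, 3, 1, 13, 14, 8, 10, 4, 11, 2, 6]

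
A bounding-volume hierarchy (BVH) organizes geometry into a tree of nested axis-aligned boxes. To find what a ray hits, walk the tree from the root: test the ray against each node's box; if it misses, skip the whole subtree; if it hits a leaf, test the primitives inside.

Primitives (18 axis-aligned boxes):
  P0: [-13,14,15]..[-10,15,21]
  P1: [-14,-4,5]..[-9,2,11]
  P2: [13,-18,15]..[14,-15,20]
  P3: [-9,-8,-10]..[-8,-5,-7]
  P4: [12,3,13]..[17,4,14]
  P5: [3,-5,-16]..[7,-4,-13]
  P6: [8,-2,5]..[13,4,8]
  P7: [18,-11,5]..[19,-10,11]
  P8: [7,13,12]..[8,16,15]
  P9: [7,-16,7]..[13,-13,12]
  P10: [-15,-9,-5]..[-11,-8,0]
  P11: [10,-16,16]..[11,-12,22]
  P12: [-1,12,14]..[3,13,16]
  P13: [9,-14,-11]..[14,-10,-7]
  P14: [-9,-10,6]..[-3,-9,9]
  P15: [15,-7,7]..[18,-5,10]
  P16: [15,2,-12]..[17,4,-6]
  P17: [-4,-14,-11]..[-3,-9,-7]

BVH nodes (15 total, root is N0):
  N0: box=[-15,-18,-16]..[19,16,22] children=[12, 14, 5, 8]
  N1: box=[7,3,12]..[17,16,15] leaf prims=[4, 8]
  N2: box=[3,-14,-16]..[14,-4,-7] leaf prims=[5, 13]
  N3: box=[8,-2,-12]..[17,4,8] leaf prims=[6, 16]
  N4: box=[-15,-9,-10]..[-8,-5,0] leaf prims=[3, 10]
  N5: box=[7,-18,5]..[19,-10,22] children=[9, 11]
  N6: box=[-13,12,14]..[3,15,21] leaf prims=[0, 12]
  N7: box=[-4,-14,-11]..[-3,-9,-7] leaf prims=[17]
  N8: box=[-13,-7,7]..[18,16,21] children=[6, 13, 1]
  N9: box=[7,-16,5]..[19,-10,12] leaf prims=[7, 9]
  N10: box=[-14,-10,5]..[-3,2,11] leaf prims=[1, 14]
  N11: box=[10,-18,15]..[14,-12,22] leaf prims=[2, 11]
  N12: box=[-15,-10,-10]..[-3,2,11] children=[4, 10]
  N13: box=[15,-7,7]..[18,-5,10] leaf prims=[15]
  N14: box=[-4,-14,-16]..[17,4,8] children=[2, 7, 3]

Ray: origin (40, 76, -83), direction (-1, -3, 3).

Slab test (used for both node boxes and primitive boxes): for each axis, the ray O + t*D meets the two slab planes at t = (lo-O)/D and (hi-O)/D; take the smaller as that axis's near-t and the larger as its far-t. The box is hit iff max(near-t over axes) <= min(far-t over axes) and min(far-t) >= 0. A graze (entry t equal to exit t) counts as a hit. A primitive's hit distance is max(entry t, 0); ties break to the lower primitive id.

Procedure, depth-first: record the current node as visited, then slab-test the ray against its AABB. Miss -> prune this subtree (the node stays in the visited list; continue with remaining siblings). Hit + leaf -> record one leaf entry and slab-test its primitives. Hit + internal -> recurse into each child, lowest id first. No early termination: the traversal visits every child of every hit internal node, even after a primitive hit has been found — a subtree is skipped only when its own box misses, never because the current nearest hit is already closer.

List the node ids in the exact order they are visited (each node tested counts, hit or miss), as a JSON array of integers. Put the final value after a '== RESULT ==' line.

Trace the traversal:
N0 x:[21,55] y:[20,94/3] z:[67/3,35] -> hit [67/3,94/3], descend [5, 8, 12, 14]
  N5 x:[21,33] y:[86/3,94/3] z:[88/3,35] -> hit [88/3,94/3], descend [9, 11]
    N9 x:[21,33] y:[86/3,92/3] z:[88/3,95/3] -> hit [88/3,92/3] leaf, test {P7(miss), P9@t=30}
    N11 x:[26,30] y:[88/3,94/3] z:[98/3,35] -> miss, prune
  N8 x:[22,53] y:[20,83/3] z:[30,104/3] -> miss, prune
  N12 x:[43,55] y:[74/3,86/3] z:[73/3,94/3] -> miss, prune
  N14 x:[23,44] y:[24,30] z:[67/3,91/3] -> hit [24,30], descend [2, 3, 7]
    N2 x:[26,37] y:[80/3,30] z:[67/3,76/3] -> miss, prune
    N3 x:[23,32] y:[24,26] z:[71/3,91/3] -> hit [24,26] leaf, test {P6(miss), P16@t=24}
    N7 x:[43,44] y:[85/3,30] z:[24,76/3] -> miss, prune

Visited [0, 5, 9, 11, 8, 12, 14, 2, 3, 7]. Tests: 10 box, 2 leaf. Nearest: P16.

== RESULT ==
[0, 5, 9, 11, 8, 12, 14, 2, 3, 7]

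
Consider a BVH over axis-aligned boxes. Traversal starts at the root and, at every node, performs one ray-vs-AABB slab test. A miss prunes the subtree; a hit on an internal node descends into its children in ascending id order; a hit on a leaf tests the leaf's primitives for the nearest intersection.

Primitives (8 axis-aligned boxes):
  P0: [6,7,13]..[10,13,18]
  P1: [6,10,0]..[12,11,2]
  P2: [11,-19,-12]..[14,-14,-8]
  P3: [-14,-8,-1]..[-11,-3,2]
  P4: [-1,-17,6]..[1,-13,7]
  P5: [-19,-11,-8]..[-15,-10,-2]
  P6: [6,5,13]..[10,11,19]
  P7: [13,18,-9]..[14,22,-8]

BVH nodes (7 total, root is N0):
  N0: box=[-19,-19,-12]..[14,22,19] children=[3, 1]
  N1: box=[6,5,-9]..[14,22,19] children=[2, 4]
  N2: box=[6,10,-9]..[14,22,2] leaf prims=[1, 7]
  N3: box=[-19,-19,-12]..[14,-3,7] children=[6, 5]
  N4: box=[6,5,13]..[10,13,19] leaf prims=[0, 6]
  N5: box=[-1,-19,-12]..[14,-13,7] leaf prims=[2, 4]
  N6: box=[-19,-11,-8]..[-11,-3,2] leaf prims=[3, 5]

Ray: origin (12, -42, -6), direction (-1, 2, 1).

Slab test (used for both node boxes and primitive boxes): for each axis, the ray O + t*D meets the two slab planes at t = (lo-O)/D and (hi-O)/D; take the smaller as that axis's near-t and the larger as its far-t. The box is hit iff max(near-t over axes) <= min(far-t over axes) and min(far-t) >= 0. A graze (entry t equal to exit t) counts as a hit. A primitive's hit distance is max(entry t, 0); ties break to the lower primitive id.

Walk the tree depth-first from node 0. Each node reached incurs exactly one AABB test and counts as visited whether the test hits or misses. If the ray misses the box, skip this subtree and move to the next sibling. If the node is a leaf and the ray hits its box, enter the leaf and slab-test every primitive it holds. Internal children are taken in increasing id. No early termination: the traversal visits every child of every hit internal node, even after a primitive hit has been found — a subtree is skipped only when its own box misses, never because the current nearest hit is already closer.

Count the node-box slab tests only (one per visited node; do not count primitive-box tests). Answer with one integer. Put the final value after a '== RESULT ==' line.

Traverse from the root:
N0 x:[-2,31] y:[23/2,32] z:[-6,25] -> hit [23/2,25], descend [1, 3]
  N1 x:[-2,6] y:[47/2,32] z:[-3,25] -> miss, prune
  N3 x:[-2,31] y:[23/2,39/2] z:[-6,13] -> hit [23/2,13], descend [5, 6]
    N5 x:[-2,13] y:[23/2,29/2] z:[-6,13] -> hit [23/2,13] leaf, test {P2(miss), P4@t=25/2}
    N6 x:[23,31] y:[31/2,39/2] z:[-2,8] -> miss, prune

Visited [0, 1, 3, 5, 6]. Tests: 5 box, 1 leaf. Nearest: P4.

== RESULT ==
5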